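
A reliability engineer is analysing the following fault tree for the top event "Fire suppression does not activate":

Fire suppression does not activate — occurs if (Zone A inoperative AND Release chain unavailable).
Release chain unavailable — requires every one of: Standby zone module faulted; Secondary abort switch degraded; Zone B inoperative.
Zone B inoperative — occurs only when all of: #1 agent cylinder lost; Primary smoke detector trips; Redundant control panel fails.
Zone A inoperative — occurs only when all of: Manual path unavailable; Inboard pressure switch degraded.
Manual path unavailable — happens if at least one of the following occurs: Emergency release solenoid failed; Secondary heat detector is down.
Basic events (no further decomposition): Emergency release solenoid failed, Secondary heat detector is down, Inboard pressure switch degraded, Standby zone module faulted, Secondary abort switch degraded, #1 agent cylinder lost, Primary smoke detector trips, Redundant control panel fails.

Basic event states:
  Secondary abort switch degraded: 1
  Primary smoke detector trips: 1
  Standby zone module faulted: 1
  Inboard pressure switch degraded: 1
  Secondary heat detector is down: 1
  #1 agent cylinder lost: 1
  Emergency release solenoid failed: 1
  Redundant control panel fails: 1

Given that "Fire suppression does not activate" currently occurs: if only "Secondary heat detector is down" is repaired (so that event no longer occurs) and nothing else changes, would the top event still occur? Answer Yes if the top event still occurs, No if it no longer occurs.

Yes

Counterfactual: set "Secondary heat detector is down" to not occurred.
Manual path unavailable [OR]: Emergency release solenoid failed=occurs, Secondary heat detector is down=not → at least one input occurs → occurs.
Zone A inoperative [AND]: Manual path unavailable=occurs, Inboard pressure switch degraded=occurs → all inputs occur → occurs.
Zone B inoperative [AND]: #1 agent cylinder lost=occurs, Primary smoke detector trips=occurs, Redundant control panel fails=occurs → all inputs occur → occurs.
Release chain unavailable [AND]: Standby zone module faulted=occurs, Secondary abort switch degraded=occurs, Zone B inoperative=occurs → all inputs occur → occurs.
Fire suppression does not activate [AND]: Zone A inoperative=occurs, Release chain unavailable=occurs → all inputs occur → occurs.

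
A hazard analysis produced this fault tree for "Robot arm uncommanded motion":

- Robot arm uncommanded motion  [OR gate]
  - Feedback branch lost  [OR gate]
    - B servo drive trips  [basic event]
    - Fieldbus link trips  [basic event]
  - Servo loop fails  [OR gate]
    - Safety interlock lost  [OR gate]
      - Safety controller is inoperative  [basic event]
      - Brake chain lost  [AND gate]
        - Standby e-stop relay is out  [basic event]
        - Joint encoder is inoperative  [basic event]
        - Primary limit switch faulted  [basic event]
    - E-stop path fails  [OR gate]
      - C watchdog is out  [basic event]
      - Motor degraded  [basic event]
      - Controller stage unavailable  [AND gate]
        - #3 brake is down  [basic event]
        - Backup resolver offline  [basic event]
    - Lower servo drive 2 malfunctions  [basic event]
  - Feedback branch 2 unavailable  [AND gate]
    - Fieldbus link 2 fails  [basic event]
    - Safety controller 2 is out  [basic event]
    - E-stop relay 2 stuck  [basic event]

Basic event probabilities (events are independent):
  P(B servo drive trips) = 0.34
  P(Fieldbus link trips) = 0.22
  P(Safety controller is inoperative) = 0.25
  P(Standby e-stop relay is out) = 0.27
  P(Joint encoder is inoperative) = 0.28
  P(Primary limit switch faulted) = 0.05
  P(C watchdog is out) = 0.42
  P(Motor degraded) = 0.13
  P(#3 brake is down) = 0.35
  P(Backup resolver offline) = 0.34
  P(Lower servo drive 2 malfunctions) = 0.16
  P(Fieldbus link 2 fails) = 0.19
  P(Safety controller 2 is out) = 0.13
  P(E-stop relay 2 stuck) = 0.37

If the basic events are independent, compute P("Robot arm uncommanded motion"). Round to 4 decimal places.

P(Feedback branch lost) [OR] = 1 − (1−0.34) × (1−0.22) = 0.485200
P(Brake chain lost) [AND] = 0.27 × 0.28 × 0.05 = 0.003780
P(Safety interlock lost) [OR] = 1 − (1−0.25) × (1−0.003780) = 0.252835
P(Controller stage unavailable) [AND] = 0.35 × 0.34 = 0.119000
P(E-stop path fails) [OR] = 1 − (1−0.42) × (1−0.13) × (1−0.119000) = 0.555447
P(Servo loop fails) [OR] = 1 − (1−0.252835) × (1−0.555447) × (1−0.16) = 0.720990
P(Feedback branch 2 unavailable) [AND] = 0.19 × 0.13 × 0.37 = 0.009139
P(Robot arm uncommanded motion) [OR] = 1 − (1−0.485200) × (1−0.720990) × (1−0.009139) = 0.857678
Rounded to 4 decimal places: P(Robot arm uncommanded motion) ≈ 0.8577.

0.8577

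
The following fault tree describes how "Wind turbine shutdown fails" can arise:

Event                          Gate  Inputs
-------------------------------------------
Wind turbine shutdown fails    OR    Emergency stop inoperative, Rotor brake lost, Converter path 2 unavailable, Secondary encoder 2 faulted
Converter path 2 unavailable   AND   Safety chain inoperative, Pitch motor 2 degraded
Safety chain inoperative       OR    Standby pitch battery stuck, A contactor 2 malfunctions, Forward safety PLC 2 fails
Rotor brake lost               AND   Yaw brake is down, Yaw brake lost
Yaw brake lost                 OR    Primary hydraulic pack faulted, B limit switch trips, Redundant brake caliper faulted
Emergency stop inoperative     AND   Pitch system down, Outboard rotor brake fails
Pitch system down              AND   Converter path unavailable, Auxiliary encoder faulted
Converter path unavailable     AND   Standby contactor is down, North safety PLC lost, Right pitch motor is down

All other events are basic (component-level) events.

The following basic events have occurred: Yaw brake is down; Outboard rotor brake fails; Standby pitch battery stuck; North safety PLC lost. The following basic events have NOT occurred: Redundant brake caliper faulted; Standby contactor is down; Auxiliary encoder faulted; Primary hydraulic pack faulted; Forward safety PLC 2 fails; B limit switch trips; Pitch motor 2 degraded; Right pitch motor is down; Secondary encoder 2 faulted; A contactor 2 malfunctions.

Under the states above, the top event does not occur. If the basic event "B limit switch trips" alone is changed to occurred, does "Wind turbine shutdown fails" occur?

Yes

Counterfactual: set "B limit switch trips" to occurred.
Converter path unavailable [AND]: Standby contactor is down=not, North safety PLC lost=occurs, Right pitch motor is down=not → not all inputs occur → does not occur.
Pitch system down [AND]: Converter path unavailable=not, Auxiliary encoder faulted=not → not all inputs occur → does not occur.
Emergency stop inoperative [AND]: Pitch system down=not, Outboard rotor brake fails=occurs → not all inputs occur → does not occur.
Yaw brake lost [OR]: Primary hydraulic pack faulted=not, B limit switch trips=occurs, Redundant brake caliper faulted=not → at least one input occurs → occurs.
Rotor brake lost [AND]: Yaw brake is down=occurs, Yaw brake lost=occurs → all inputs occur → occurs.
Safety chain inoperative [OR]: Standby pitch battery stuck=occurs, A contactor 2 malfunctions=not, Forward safety PLC 2 fails=not → at least one input occurs → occurs.
Converter path 2 unavailable [AND]: Safety chain inoperative=occurs, Pitch motor 2 degraded=not → not all inputs occur → does not occur.
Wind turbine shutdown fails [OR]: Emergency stop inoperative=not, Rotor brake lost=occurs, Converter path 2 unavailable=not, Secondary encoder 2 faulted=not → at least one input occurs → occurs.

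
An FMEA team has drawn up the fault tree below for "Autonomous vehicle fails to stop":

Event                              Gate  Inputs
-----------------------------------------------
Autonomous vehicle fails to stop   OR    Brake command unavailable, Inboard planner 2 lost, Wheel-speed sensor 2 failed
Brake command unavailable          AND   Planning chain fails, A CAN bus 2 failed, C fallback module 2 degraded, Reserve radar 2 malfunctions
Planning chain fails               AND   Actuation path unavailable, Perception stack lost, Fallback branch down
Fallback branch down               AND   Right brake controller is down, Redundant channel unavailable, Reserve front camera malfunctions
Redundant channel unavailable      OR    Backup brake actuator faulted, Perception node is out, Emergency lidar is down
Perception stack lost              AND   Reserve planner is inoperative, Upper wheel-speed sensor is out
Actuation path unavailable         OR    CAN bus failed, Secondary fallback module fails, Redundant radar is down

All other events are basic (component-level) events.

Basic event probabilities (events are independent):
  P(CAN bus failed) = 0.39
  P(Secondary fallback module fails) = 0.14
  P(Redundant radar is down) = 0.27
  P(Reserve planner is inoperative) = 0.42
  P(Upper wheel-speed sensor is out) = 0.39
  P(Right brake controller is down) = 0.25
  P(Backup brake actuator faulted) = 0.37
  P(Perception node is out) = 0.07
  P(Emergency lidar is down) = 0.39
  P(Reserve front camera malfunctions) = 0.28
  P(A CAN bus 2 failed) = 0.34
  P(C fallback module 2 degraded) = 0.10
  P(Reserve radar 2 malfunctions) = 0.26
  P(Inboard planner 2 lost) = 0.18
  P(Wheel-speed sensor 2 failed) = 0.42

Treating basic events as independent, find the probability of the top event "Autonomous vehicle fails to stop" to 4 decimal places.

P(Actuation path unavailable) [OR] = 1 − (1−0.39) × (1−0.14) × (1−0.27) = 0.617042
P(Perception stack lost) [AND] = 0.42 × 0.39 = 0.163800
P(Redundant channel unavailable) [OR] = 1 − (1−0.37) × (1−0.07) × (1−0.39) = 0.642601
P(Fallback branch down) [AND] = 0.25 × 0.642601 × 0.28 = 0.044982
P(Planning chain fails) [AND] = 0.617042 × 0.163800 × 0.044982 = 0.004546
P(Brake command unavailable) [AND] = 0.004546 × 0.34 × 0.10 × 0.26 = 0.000040
P(Autonomous vehicle fails to stop) [OR] = 1 − (1−0.000040) × (1−0.18) × (1−0.42) = 0.524419
Rounded to 4 decimal places: P(Autonomous vehicle fails to stop) ≈ 0.5244.

0.5244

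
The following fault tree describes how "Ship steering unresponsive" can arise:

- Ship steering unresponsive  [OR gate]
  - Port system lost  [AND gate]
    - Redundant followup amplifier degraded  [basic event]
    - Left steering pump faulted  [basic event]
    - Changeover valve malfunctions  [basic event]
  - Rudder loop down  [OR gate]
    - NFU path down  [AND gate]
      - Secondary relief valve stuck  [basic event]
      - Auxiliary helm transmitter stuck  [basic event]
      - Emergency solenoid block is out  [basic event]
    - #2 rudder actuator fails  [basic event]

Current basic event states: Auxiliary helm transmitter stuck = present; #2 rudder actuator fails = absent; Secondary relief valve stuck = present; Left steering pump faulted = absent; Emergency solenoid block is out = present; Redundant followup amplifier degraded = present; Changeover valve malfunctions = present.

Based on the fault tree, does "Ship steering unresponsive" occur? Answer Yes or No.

Port system lost [AND]: Redundant followup amplifier degraded=occurs, Left steering pump faulted=not, Changeover valve malfunctions=occurs → not all inputs occur → does not occur.
NFU path down [AND]: Secondary relief valve stuck=occurs, Auxiliary helm transmitter stuck=occurs, Emergency solenoid block is out=occurs → all inputs occur → occurs.
Rudder loop down [OR]: NFU path down=occurs, #2 rudder actuator fails=not → at least one input occurs → occurs.
Ship steering unresponsive [OR]: Port system lost=not, Rudder loop down=occurs → at least one input occurs → occurs.

Yes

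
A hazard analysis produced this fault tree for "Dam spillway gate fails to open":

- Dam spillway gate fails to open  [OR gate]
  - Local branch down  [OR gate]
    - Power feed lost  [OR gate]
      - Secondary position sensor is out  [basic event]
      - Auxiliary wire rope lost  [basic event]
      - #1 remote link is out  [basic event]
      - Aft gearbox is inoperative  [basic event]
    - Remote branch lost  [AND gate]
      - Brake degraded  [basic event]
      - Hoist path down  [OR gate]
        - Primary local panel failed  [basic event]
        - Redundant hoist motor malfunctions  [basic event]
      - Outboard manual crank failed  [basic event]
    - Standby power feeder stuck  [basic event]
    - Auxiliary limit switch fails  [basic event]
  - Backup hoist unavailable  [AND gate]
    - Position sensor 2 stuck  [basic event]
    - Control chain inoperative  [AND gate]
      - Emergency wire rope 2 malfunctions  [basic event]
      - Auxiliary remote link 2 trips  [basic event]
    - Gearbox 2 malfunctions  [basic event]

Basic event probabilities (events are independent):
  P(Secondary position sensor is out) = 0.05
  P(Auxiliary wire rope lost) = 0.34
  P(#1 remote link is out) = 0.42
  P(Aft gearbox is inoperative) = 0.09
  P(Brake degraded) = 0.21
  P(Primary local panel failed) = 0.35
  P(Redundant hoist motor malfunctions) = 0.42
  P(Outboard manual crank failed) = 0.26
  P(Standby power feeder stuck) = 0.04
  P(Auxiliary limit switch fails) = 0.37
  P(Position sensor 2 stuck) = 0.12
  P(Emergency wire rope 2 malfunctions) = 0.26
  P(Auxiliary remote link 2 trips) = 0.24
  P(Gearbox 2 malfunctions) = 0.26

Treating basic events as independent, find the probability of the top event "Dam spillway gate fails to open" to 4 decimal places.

P(Power feed lost) [OR] = 1 − (1−0.05) × (1−0.34) × (1−0.42) × (1−0.09) = 0.669069
P(Hoist path down) [OR] = 1 − (1−0.35) × (1−0.42) = 0.623000
P(Remote branch lost) [AND] = 0.21 × 0.623000 × 0.26 = 0.034016
P(Local branch down) [OR] = 1 − (1−0.669069) × (1−0.034016) × (1−0.04) × (1−0.37) = 0.806661
P(Control chain inoperative) [AND] = 0.26 × 0.24 = 0.062400
P(Backup hoist unavailable) [AND] = 0.12 × 0.062400 × 0.26 = 0.001947
P(Dam spillway gate fails to open) [OR] = 1 − (1−0.806661) × (1−0.001947) = 0.807037
Rounded to 4 decimal places: P(Dam spillway gate fails to open) ≈ 0.8070.

0.8070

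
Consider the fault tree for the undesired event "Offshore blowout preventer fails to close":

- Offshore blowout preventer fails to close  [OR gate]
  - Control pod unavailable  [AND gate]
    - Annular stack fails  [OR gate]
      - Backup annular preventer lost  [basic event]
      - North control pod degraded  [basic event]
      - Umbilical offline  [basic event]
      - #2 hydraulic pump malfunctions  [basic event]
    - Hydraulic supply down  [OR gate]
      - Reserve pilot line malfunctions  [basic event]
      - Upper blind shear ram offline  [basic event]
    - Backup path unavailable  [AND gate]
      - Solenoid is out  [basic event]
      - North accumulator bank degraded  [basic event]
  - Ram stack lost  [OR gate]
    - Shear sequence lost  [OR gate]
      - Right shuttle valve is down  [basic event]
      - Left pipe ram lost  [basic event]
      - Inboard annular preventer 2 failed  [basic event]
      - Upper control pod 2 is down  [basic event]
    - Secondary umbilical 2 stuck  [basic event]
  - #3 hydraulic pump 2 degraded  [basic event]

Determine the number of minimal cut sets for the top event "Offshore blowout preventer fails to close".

14

Annular stack fails [OR]: union of children's cut sets → 4 cut set(s).
Hydraulic supply down [OR]: union of children's cut sets → 2 cut set(s).
Backup path unavailable [AND]: one cut set from each child combined → 1 × 1 = 1 cut set(s).
Control pod unavailable [AND]: one cut set from each child combined → 4 × 2 × 1 = 8 cut set(s).
Shear sequence lost [OR]: union of children's cut sets → 4 cut set(s).
Ram stack lost [OR]: union of children's cut sets → 5 cut set(s).
Offshore blowout preventer fails to close [OR]: union of children's cut sets → 14 cut set(s).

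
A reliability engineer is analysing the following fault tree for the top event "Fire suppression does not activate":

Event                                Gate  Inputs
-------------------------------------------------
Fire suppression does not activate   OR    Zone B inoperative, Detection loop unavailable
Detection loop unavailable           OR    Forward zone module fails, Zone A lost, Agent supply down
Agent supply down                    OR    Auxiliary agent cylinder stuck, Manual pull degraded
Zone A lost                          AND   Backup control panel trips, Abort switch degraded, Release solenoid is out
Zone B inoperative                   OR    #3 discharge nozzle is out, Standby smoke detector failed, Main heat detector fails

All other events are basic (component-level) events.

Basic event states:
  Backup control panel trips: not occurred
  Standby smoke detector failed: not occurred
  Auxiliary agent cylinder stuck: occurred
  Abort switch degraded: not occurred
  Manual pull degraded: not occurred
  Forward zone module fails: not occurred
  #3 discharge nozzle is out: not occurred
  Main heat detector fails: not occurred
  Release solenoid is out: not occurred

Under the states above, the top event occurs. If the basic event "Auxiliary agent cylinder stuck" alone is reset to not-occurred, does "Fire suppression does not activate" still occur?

No

Counterfactual: set "Auxiliary agent cylinder stuck" to not occurred.
Zone B inoperative [OR]: #3 discharge nozzle is out=not, Standby smoke detector failed=not, Main heat detector fails=not → no input occurs → does not occur.
Zone A lost [AND]: Backup control panel trips=not, Abort switch degraded=not, Release solenoid is out=not → not all inputs occur → does not occur.
Agent supply down [OR]: Auxiliary agent cylinder stuck=not, Manual pull degraded=not → no input occurs → does not occur.
Detection loop unavailable [OR]: Forward zone module fails=not, Zone A lost=not, Agent supply down=not → no input occurs → does not occur.
Fire suppression does not activate [OR]: Zone B inoperative=not, Detection loop unavailable=not → no input occurs → does not occur.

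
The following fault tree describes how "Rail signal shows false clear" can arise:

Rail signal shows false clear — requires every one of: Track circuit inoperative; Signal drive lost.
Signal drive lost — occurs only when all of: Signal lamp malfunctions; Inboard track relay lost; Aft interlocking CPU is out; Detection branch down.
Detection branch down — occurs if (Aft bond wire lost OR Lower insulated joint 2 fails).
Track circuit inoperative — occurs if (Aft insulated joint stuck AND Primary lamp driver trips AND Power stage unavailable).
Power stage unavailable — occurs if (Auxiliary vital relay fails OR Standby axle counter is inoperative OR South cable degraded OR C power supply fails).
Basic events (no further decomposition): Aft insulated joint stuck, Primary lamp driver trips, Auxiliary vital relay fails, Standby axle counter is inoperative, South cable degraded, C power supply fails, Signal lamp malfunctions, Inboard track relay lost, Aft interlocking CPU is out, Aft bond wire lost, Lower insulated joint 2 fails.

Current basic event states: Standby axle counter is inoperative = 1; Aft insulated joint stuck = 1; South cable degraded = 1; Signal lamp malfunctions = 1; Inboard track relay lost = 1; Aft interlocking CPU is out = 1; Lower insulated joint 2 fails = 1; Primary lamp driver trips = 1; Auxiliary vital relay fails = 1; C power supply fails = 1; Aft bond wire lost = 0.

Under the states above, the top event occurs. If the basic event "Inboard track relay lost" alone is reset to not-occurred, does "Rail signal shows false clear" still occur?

No

Counterfactual: set "Inboard track relay lost" to not occurred.
Power stage unavailable [OR]: Auxiliary vital relay fails=occurs, Standby axle counter is inoperative=occurs, South cable degraded=occurs, C power supply fails=occurs → at least one input occurs → occurs.
Track circuit inoperative [AND]: Aft insulated joint stuck=occurs, Primary lamp driver trips=occurs, Power stage unavailable=occurs → all inputs occur → occurs.
Detection branch down [OR]: Aft bond wire lost=not, Lower insulated joint 2 fails=occurs → at least one input occurs → occurs.
Signal drive lost [AND]: Signal lamp malfunctions=occurs, Inboard track relay lost=not, Aft interlocking CPU is out=occurs, Detection branch down=occurs → not all inputs occur → does not occur.
Rail signal shows false clear [AND]: Track circuit inoperative=occurs, Signal drive lost=not → not all inputs occur → does not occur.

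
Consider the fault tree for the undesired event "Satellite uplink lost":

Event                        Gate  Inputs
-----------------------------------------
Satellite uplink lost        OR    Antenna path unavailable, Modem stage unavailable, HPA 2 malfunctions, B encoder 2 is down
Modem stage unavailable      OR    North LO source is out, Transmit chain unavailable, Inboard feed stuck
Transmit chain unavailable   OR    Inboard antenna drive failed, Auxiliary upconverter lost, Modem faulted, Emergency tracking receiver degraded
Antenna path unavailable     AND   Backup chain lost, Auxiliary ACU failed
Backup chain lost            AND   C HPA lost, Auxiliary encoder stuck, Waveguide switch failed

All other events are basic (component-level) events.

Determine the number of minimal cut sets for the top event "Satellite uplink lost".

Backup chain lost [AND]: one cut set from each child combined → 1 × 1 × 1 = 1 cut set(s).
Antenna path unavailable [AND]: one cut set from each child combined → 1 × 1 = 1 cut set(s).
Transmit chain unavailable [OR]: union of children's cut sets → 4 cut set(s).
Modem stage unavailable [OR]: union of children's cut sets → 6 cut set(s).
Satellite uplink lost [OR]: union of children's cut sets → 9 cut set(s).
Minimal cut sets: {Auxiliary ACU failed, Auxiliary encoder stuck, C HPA lost, Waveguide switch failed}; {North LO source is out}; {Inboard antenna drive failed}; {Auxiliary upconverter lost}; {Modem faulted}; {Emergency tracking receiver degraded}; {Inboard feed stuck}; {HPA 2 malfunctions}; {B encoder 2 is down}.

9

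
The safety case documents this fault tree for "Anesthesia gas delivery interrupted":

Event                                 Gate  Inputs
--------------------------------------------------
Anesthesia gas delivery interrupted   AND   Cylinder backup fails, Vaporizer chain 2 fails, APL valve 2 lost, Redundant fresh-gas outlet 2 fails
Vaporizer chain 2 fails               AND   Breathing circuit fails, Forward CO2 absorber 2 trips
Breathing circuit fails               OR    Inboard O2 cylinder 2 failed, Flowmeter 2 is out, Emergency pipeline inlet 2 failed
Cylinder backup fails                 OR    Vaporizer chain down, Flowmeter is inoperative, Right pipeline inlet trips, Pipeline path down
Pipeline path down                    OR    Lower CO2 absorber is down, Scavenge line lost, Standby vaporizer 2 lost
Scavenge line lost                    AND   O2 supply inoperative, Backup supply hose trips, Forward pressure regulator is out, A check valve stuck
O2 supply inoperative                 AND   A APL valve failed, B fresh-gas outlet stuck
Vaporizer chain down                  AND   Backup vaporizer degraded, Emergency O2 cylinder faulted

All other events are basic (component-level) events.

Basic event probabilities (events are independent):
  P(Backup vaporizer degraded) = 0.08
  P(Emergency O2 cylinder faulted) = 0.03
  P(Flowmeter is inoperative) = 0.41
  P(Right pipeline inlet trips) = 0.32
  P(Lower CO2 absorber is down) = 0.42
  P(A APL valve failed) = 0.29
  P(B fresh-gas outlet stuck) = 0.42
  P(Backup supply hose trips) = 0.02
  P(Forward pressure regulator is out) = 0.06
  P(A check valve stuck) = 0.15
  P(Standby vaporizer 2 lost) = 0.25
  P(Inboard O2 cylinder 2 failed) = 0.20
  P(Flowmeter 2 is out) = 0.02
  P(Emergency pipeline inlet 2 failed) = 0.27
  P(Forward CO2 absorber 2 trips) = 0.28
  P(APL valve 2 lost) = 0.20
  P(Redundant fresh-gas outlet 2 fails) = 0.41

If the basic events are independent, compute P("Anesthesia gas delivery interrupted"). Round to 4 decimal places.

P(Vaporizer chain down) [AND] = 0.08 × 0.03 = 0.002400
P(O2 supply inoperative) [AND] = 0.29 × 0.42 = 0.121800
P(Scavenge line lost) [AND] = 0.121800 × 0.02 × 0.06 × 0.15 = 0.000022
P(Pipeline path down) [OR] = 1 − (1−0.42) × (1−0.000022) × (1−0.25) = 0.565010
P(Cylinder backup fails) [OR] = 1 − (1−0.002400) × (1−0.41) × (1−0.32) × (1−0.565010) = 0.825901
P(Breathing circuit fails) [OR] = 1 − (1−0.20) × (1−0.02) × (1−0.27) = 0.427680
P(Vaporizer chain 2 fails) [AND] = 0.427680 × 0.28 = 0.119750
P(Anesthesia gas delivery interrupted) [AND] = 0.825901 × 0.119750 × 0.20 × 0.41 = 0.008110
Rounded to 4 decimal places: P(Anesthesia gas delivery interrupted) ≈ 0.0081.

0.0081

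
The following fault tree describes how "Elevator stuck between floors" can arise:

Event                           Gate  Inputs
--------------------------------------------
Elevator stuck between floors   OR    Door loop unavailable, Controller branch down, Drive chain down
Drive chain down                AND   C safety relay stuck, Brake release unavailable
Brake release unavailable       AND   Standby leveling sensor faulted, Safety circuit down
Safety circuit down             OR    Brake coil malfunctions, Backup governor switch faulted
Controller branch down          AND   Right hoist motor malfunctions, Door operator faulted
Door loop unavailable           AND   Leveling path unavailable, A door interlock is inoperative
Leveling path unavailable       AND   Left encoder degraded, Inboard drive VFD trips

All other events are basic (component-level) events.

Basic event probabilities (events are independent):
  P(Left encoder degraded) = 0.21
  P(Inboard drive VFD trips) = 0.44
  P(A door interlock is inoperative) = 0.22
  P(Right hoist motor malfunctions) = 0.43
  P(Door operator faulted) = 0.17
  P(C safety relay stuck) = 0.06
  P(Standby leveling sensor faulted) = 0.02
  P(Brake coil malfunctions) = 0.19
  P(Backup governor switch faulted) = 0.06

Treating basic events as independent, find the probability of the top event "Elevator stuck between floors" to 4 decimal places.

0.0922

P(Leveling path unavailable) [AND] = 0.21 × 0.44 = 0.092400
P(Door loop unavailable) [AND] = 0.092400 × 0.22 = 0.020328
P(Controller branch down) [AND] = 0.43 × 0.17 = 0.073100
P(Safety circuit down) [OR] = 1 − (1−0.19) × (1−0.06) = 0.238600
P(Brake release unavailable) [AND] = 0.02 × 0.238600 = 0.004772
P(Drive chain down) [AND] = 0.06 × 0.004772 = 0.000286
P(Elevator stuck between floors) [OR] = 1 − (1−0.020328) × (1−0.073100) × (1−0.000286) = 0.092202
Rounded to 4 decimal places: P(Elevator stuck between floors) ≈ 0.0922.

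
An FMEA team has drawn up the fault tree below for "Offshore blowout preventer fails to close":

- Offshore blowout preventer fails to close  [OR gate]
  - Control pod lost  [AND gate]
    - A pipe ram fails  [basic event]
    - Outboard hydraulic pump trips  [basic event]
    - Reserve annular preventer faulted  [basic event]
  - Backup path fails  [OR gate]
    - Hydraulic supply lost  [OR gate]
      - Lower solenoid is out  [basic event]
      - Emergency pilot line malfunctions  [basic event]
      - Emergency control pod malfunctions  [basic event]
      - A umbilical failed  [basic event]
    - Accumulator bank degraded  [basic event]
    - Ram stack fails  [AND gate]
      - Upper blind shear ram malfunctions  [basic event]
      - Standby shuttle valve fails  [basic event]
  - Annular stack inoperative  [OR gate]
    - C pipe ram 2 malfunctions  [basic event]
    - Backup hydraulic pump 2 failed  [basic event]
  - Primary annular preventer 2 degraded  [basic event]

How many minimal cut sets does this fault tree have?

Control pod lost [AND]: one cut set from each child combined → 1 × 1 × 1 = 1 cut set(s).
Hydraulic supply lost [OR]: union of children's cut sets → 4 cut set(s).
Ram stack fails [AND]: one cut set from each child combined → 1 × 1 = 1 cut set(s).
Backup path fails [OR]: union of children's cut sets → 6 cut set(s).
Annular stack inoperative [OR]: union of children's cut sets → 2 cut set(s).
Offshore blowout preventer fails to close [OR]: union of children's cut sets → 10 cut set(s).
Minimal cut sets: {A pipe ram fails, Outboard hydraulic pump trips, Reserve annular preventer faulted}; {Lower solenoid is out}; {Emergency pilot line malfunctions}; {Emergency control pod malfunctions}; {A umbilical failed}; {Accumulator bank degraded}; {Standby shuttle valve fails, Upper blind shear ram malfunctions}; {C pipe ram 2 malfunctions}; {Backup hydraulic pump 2 failed}; {Primary annular preventer 2 degraded}.

10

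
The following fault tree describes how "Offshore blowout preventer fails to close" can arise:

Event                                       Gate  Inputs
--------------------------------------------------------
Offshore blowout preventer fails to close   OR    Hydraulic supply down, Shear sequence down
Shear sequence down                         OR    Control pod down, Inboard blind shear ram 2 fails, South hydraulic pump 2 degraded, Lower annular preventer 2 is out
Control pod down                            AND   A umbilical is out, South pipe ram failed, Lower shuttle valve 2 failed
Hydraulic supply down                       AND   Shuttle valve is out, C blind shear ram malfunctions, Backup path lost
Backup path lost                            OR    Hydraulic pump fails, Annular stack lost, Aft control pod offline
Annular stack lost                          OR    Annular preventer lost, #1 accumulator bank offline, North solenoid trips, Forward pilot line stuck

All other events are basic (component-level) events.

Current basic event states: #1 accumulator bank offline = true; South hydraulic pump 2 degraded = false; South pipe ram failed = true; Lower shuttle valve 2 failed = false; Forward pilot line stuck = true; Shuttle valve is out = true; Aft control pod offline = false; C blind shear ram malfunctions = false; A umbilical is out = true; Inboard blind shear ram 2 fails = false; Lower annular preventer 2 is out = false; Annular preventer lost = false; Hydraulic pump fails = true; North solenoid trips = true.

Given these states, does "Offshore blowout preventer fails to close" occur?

Annular stack lost [OR]: Annular preventer lost=not, #1 accumulator bank offline=occurs, North solenoid trips=occurs, Forward pilot line stuck=occurs → at least one input occurs → occurs.
Backup path lost [OR]: Hydraulic pump fails=occurs, Annular stack lost=occurs, Aft control pod offline=not → at least one input occurs → occurs.
Hydraulic supply down [AND]: Shuttle valve is out=occurs, C blind shear ram malfunctions=not, Backup path lost=occurs → not all inputs occur → does not occur.
Control pod down [AND]: A umbilical is out=occurs, South pipe ram failed=occurs, Lower shuttle valve 2 failed=not → not all inputs occur → does not occur.
Shear sequence down [OR]: Control pod down=not, Inboard blind shear ram 2 fails=not, South hydraulic pump 2 degraded=not, Lower annular preventer 2 is out=not → no input occurs → does not occur.
Offshore blowout preventer fails to close [OR]: Hydraulic supply down=not, Shear sequence down=not → no input occurs → does not occur.

No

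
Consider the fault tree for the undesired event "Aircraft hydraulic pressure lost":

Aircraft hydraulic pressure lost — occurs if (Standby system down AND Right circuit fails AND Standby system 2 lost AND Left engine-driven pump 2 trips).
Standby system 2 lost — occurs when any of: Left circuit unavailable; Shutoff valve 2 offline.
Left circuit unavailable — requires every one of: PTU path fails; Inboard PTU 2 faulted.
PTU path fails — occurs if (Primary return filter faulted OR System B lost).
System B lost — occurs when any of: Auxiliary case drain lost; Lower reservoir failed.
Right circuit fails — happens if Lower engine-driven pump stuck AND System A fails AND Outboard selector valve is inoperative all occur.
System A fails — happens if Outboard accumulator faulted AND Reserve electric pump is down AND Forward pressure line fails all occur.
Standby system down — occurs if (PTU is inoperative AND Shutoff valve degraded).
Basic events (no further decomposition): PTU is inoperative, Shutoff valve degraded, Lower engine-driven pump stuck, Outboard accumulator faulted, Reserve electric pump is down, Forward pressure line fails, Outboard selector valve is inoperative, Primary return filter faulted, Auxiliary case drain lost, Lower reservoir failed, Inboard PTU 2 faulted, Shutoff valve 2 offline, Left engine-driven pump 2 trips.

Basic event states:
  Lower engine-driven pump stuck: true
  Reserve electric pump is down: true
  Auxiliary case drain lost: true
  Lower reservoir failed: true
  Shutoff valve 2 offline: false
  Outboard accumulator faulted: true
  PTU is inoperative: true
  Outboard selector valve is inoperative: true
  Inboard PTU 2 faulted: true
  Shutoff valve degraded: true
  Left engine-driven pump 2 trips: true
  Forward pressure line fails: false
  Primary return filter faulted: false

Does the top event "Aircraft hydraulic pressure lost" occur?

Standby system down [AND]: PTU is inoperative=occurs, Shutoff valve degraded=occurs → all inputs occur → occurs.
System A fails [AND]: Outboard accumulator faulted=occurs, Reserve electric pump is down=occurs, Forward pressure line fails=not → not all inputs occur → does not occur.
Right circuit fails [AND]: Lower engine-driven pump stuck=occurs, System A fails=not, Outboard selector valve is inoperative=occurs → not all inputs occur → does not occur.
System B lost [OR]: Auxiliary case drain lost=occurs, Lower reservoir failed=occurs → at least one input occurs → occurs.
PTU path fails [OR]: Primary return filter faulted=not, System B lost=occurs → at least one input occurs → occurs.
Left circuit unavailable [AND]: PTU path fails=occurs, Inboard PTU 2 faulted=occurs → all inputs occur → occurs.
Standby system 2 lost [OR]: Left circuit unavailable=occurs, Shutoff valve 2 offline=not → at least one input occurs → occurs.
Aircraft hydraulic pressure lost [AND]: Standby system down=occurs, Right circuit fails=not, Standby system 2 lost=occurs, Left engine-driven pump 2 trips=occurs → not all inputs occur → does not occur.

No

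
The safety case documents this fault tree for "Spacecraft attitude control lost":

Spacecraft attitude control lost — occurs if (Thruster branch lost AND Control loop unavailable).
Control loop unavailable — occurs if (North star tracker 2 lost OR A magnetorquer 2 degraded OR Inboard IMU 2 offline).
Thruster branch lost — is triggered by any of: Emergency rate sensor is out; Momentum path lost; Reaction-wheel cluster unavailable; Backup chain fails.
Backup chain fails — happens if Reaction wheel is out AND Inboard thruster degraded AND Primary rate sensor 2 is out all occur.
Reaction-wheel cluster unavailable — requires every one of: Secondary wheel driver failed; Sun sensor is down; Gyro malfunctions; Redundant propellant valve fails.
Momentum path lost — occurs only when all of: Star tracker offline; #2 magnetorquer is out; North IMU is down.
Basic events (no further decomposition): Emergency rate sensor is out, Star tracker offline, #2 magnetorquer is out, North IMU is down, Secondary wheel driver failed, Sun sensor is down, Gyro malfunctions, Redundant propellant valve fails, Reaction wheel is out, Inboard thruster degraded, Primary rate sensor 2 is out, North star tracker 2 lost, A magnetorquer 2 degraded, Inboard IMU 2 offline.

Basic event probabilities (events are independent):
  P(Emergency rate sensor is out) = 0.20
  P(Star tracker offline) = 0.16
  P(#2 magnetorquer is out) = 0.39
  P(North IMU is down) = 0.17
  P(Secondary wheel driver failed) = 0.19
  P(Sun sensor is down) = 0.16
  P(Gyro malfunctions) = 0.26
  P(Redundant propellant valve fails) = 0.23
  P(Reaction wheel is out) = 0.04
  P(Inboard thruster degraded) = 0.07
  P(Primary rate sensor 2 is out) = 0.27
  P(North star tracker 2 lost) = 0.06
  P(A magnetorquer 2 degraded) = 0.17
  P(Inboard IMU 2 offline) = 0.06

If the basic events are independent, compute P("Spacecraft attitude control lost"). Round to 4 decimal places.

0.0561

P(Momentum path lost) [AND] = 0.16 × 0.39 × 0.17 = 0.010608
P(Reaction-wheel cluster unavailable) [AND] = 0.19 × 0.16 × 0.26 × 0.23 = 0.001818
P(Backup chain fails) [AND] = 0.04 × 0.07 × 0.27 = 0.000756
P(Thruster branch lost) [OR] = 1 − (1−0.20) × (1−0.010608) × (1−0.001818) × (1−0.000756) = 0.210523
P(Control loop unavailable) [OR] = 1 − (1−0.06) × (1−0.17) × (1−0.06) = 0.266612
P(Spacecraft attitude control lost) [AND] = 0.210523 × 0.266612 = 0.056128
Rounded to 4 decimal places: P(Spacecraft attitude control lost) ≈ 0.0561.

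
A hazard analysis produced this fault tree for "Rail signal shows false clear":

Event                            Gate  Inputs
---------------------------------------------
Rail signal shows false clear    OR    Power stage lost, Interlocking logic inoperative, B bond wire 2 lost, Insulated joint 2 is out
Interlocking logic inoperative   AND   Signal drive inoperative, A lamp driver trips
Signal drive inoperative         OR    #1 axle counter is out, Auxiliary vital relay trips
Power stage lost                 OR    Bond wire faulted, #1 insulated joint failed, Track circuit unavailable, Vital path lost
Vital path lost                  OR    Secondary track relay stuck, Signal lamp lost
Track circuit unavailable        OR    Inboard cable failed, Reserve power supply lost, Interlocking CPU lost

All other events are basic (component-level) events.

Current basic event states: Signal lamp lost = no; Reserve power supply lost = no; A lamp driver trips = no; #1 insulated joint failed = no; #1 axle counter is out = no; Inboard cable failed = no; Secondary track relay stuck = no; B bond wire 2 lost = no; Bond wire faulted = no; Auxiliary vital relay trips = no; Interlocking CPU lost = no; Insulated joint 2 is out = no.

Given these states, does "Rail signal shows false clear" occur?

Track circuit unavailable [OR]: Inboard cable failed=not, Reserve power supply lost=not, Interlocking CPU lost=not → no input occurs → does not occur.
Vital path lost [OR]: Secondary track relay stuck=not, Signal lamp lost=not → no input occurs → does not occur.
Power stage lost [OR]: Bond wire faulted=not, #1 insulated joint failed=not, Track circuit unavailable=not, Vital path lost=not → no input occurs → does not occur.
Signal drive inoperative [OR]: #1 axle counter is out=not, Auxiliary vital relay trips=not → no input occurs → does not occur.
Interlocking logic inoperative [AND]: Signal drive inoperative=not, A lamp driver trips=not → not all inputs occur → does not occur.
Rail signal shows false clear [OR]: Power stage lost=not, Interlocking logic inoperative=not, B bond wire 2 lost=not, Insulated joint 2 is out=not → no input occurs → does not occur.

No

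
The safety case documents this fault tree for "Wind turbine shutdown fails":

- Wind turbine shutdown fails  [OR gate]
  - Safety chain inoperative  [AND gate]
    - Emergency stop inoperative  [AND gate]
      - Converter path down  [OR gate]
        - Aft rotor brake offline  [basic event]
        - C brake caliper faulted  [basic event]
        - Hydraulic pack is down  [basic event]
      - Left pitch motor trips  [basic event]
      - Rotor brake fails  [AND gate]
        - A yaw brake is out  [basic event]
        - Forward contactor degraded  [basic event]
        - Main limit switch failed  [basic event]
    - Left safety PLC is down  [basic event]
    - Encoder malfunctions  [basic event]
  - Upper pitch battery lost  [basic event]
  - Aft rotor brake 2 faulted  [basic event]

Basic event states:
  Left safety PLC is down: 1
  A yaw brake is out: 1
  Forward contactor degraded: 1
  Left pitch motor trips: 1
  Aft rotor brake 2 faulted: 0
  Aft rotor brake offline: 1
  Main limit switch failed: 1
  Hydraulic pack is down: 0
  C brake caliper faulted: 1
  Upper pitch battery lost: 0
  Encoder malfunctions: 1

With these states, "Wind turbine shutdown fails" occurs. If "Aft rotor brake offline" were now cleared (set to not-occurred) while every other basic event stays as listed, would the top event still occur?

Counterfactual: set "Aft rotor brake offline" to not occurred.
Converter path down [OR]: Aft rotor brake offline=not, C brake caliper faulted=occurs, Hydraulic pack is down=not → at least one input occurs → occurs.
Rotor brake fails [AND]: A yaw brake is out=occurs, Forward contactor degraded=occurs, Main limit switch failed=occurs → all inputs occur → occurs.
Emergency stop inoperative [AND]: Converter path down=occurs, Left pitch motor trips=occurs, Rotor brake fails=occurs → all inputs occur → occurs.
Safety chain inoperative [AND]: Emergency stop inoperative=occurs, Left safety PLC is down=occurs, Encoder malfunctions=occurs → all inputs occur → occurs.
Wind turbine shutdown fails [OR]: Safety chain inoperative=occurs, Upper pitch battery lost=not, Aft rotor brake 2 faulted=not → at least one input occurs → occurs.

Yes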